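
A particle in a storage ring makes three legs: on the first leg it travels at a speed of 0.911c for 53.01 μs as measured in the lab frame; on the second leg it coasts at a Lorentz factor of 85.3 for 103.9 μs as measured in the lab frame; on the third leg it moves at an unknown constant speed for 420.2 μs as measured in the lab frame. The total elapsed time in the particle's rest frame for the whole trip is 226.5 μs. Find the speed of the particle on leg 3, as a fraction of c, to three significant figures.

Leg 1: γ = 1/√(1 − 0.911²) = 1/√0.1701 = 2.425; τ_1 = 53.01/2.425 = 21.86 μs.
Leg 2: γ = 85.3; τ_2 = 103.9/85.30 = 1.218 μs.
Leg 3: speed unknown; τ_3 = 420.2/γ_3.
Total proper time: 21.86 + 1.218 + τ_3 = 226.5, so τ_3 = 226.5 − 23.08 = 203.4 μs.
γ_3 = 420.2/203.4 = 2.066; β = √(1 − 1/γ²) = √0.7656.

β = 0.875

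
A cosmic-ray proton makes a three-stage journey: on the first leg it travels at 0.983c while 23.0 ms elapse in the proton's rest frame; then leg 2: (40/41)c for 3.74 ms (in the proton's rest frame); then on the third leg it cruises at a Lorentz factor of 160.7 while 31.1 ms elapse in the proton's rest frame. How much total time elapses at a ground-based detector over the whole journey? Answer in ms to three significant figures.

Leg 1: γ = 1/√(1 − 0.983²) = 1/√0.03371 = 5.446; Δt_1 = 5.446 × 23.0 = 125.3 ms.
Leg 2: γ = 1/√(1 − (40/41)²) = 41/9 ≈ 4.556; Δt_2 = 4.556 × 3.74 = 17.04 ms.
Leg 3: γ = 160.7; Δt_3 = 160.7 × 31.1 = 4998 ms.
Total: 125.3 + 17.04 + 4998 ms.

Δt = 5140 ms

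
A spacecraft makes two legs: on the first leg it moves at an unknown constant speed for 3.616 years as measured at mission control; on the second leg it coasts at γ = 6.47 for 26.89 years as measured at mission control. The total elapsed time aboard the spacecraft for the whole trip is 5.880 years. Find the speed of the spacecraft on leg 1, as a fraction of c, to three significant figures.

β = 0.879

Leg 1: speed unknown; τ_1 = 3.616/γ_1.
Leg 2: γ = 6.47; τ_2 = 26.89/6.470 = 4.156 years.
Total proper time: τ_1 + 4.156 = 5.880, so τ_1 = 5.880 − 4.156 = 1.724 years.
γ_1 = 3.616/1.724 = 2.098; β = √(1 − 1/γ²) = √0.7727.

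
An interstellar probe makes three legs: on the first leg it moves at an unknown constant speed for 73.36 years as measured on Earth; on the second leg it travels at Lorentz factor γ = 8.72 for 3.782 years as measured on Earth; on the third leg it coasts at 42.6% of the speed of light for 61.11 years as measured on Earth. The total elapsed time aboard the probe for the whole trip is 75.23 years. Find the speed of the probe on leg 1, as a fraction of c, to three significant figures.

β = 0.964

Leg 1: speed unknown; τ_1 = 73.36/γ_1.
Leg 2: γ = 8.72; τ_2 = 3.782/8.720 = 0.4337 years.
Leg 3: β = 0.426; γ = 1/√(1 − 0.426²) = 1/√0.8185 = 1.105; τ_3 = 61.11/1.105 = 55.29 years.
Total proper time: τ_1 + 0.4337 + 55.29 = 75.23, so τ_1 = 75.23 − 55.72 = 19.51 years.
γ_1 = 73.36/19.51 = 3.760; β = √(1 − 1/γ²) = √0.9293.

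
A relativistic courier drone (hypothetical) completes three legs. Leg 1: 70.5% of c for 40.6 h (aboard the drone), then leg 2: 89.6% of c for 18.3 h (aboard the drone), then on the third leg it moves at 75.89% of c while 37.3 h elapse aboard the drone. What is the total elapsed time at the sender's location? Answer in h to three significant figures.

Leg 1: β = 0.705; γ = 1/√(1 − 0.705²) = 1/√0.5030 = 1.410; Δt_1 = 1.410 × 40.6 = 57.25 h.
Leg 2: β = 0.896; γ = 1/√(1 − 0.896²) = 1/√0.1972 = 2.252; Δt_2 = 2.252 × 18.3 = 41.21 h.
Leg 3: β = 0.7589; γ = 1/√(1 − 0.7589²) = 1/√0.4241 = 1.536; Δt_3 = 1.536 × 37.3 = 57.28 h.
Total: 57.25 + 41.21 + 57.28 h.

Δt = 156 h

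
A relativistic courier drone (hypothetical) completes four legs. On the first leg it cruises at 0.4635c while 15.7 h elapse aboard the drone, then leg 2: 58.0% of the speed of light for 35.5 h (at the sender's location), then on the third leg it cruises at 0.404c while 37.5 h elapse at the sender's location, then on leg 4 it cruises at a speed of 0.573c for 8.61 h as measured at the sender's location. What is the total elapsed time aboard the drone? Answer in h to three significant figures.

τ = 86.0 h

Leg 1: 15.7 h is already measured aboard the drone.
Leg 2: β = 0.580; γ = 1/√(1 − 0.580²) = 1/√0.6636 = 1.228; τ_2 = 35.5/1.228 = 28.92 h.
Leg 3: γ = 1/√(1 − 0.404²) = 1/√0.8368 = 1.093; τ_3 = 37.5/1.093 = 34.30 h.
Leg 4: γ = 1/√(1 − 0.573²) = 1/√0.6717 = 1.220; τ_4 = 8.61/1.220 = 7.056 h.
Total: 15.70 + 28.92 + 34.30 + 7.056 h.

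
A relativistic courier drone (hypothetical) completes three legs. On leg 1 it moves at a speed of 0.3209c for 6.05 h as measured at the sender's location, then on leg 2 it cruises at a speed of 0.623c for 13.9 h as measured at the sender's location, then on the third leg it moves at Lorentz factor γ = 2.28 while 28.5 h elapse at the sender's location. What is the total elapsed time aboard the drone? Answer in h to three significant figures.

τ = 29.1 h

Leg 1: γ = 1/√(1 − 0.3209²) = 1/√0.8970 = 1.056; τ_1 = 6.05/1.056 = 5.730 h.
Leg 2: γ = 1/√(1 − 0.623²) = 1/√0.6119 = 1.278; τ_2 = 13.9/1.278 = 10.87 h.
Leg 3: γ = 2.28; τ_3 = 28.5/2.280 = 12.50 h.
Total: 5.730 + 10.87 + 12.50 h.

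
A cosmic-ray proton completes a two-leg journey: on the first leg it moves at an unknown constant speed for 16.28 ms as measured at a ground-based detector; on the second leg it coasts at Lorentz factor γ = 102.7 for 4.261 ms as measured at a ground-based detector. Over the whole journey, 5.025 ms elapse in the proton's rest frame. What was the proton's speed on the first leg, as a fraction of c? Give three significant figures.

Leg 1: speed unknown; τ_1 = 16.28/γ_1.
Leg 2: γ = 102.7; τ_2 = 4.261/102.7 = 0.04149 ms.
Total proper time: τ_1 + 0.04149 = 5.025, so τ_1 = 5.025 − 0.04149 = 4.984 ms.
γ_1 = 16.28/4.984 = 3.267; β = √(1 − 1/γ²) = √0.9063.

β = 0.952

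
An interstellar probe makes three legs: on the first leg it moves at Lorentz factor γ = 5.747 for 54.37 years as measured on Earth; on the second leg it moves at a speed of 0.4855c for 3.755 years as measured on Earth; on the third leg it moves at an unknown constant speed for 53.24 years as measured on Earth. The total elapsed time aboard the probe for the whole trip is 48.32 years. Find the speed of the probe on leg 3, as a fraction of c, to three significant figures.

β = 0.744

Leg 1: γ = 5.747; τ_1 = 54.37/5.747 = 9.461 years.
Leg 2: γ = 1/√(1 − 0.4855²) = 1/√0.7643 = 1.144; τ_2 = 3.755/1.144 = 3.283 years.
Leg 3: speed unknown; τ_3 = 53.24/γ_3.
Total proper time: 9.461 + 3.283 + τ_3 = 48.32, so τ_3 = 48.32 − 12.74 = 35.58 years.
γ_3 = 53.24/35.58 = 1.496; β = √(1 − 1/γ²) = √0.5535.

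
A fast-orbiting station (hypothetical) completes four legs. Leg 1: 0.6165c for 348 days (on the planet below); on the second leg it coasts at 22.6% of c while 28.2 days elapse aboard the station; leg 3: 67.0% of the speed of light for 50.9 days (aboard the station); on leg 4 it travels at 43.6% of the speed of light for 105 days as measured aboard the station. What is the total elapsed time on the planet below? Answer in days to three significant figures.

Leg 1: 348 days is already measured on the planet below.
Leg 2: β = 0.226; γ = 1/√(1 − 0.226²) = 1/√0.9489 = 1.027; Δt_2 = 1.027 × 28.2 = 28.95 days.
Leg 3: β = 0.670; γ = 1/√(1 − 0.670²) = 1/√0.5511 = 1.347; Δt_3 = 1.347 × 50.9 = 68.57 days.
Leg 4: β = 0.436; γ = 1/√(1 − 0.436²) = 1/√0.8099 = 1.111; Δt_4 = 1.111 × 105 = 116.7 days.
Total: 348.0 + 28.95 + 68.57 + 116.7 days.

Δt = 562 days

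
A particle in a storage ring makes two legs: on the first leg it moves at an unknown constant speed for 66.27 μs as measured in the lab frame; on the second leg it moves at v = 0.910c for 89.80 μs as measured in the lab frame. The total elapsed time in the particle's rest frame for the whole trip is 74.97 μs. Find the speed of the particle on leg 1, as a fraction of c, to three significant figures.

Leg 1: speed unknown; τ_1 = 66.27/γ_1.
Leg 2: γ = 1/√(1 − 0.910²) = 1/√0.1719 = 2.412; τ_2 = 89.80/2.412 = 37.23 μs.
Total proper time: τ_1 + 37.23 = 74.97, so τ_1 = 74.97 − 37.23 = 37.74 μs.
γ_1 = 66.27/37.74 = 1.756; β = √(1 − 1/γ²) = √0.6757.

β = 0.822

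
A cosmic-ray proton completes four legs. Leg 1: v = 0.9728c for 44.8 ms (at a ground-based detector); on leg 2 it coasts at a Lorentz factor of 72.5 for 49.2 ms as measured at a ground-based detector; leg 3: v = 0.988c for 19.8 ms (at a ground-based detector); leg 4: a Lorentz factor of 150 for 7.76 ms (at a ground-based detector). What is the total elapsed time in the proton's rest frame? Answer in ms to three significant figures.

Leg 1: γ = 1/√(1 − 0.9728²) = 1/√0.05366 = 4.317; τ_1 = 44.8/4.317 = 10.38 ms.
Leg 2: γ = 72.5; τ_2 = 49.2/72.50 = 0.6786 ms.
Leg 3: γ = 1/√(1 − 0.988²) = 1/√0.02386 = 6.474; τ_3 = 19.8/6.474 = 3.058 ms.
Leg 4: γ = 150; τ_4 = 7.76/150.0 = 0.05173 ms.
Total: 10.38 + 0.6786 + 3.058 + 0.05173 ms.

τ = 14.2 ms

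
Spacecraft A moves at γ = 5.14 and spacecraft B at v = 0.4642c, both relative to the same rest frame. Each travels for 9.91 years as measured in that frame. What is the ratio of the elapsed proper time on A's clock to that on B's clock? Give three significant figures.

A: γ = 5.14. B: γ = 1/√(1 − 0.4642²) = 1/√0.7845 = 1.129.
τ_A/τ_B = γ_B/γ_A = 1.129/5.140 = 0.2197, so τ_A/τ_B = 0.2197.

τ_A/τ_B = 0.220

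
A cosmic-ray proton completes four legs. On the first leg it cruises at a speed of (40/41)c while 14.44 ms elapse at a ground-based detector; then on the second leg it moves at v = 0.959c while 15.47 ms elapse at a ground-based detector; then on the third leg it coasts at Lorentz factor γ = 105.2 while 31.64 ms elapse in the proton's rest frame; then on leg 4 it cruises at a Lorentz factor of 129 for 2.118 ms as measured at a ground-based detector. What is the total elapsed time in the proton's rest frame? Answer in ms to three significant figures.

Leg 1: γ = 1/√(1 − (40/41)²) = 41/9 ≈ 4.556; τ_1 = 14.44/4.556 = 3.170 ms.
Leg 2: γ = 1/√(1 − 0.959²) = 1/√0.08032 = 3.529; τ_2 = 15.47/3.529 = 4.384 ms.
Leg 3: 31.64 ms is already measured in the proton's rest frame.
Leg 4: γ = 129; τ_4 = 2.118/129.0 = 0.01642 ms.
Total: 3.170 + 4.384 + 31.64 + 0.01642 ms.

τ = 39.2 ms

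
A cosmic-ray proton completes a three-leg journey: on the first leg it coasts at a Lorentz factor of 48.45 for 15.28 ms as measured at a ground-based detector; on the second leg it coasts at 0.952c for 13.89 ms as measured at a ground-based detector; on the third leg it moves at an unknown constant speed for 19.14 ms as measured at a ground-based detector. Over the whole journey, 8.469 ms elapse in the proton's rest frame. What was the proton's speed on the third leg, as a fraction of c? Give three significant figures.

β = 0.979

Leg 1: γ = 48.45; τ_1 = 15.28/48.45 = 0.3154 ms.
Leg 2: γ = 1/√(1 − 0.952²) = 1/√0.09370 = 3.267; τ_2 = 13.89/3.267 = 4.252 ms.
Leg 3: speed unknown; τ_3 = 19.14/γ_3.
Total proper time: 0.3154 + 4.252 + τ_3 = 8.469, so τ_3 = 8.469 − 4.567 = 3.902 ms.
γ_3 = 19.14/3.902 = 4.905; β = √(1 − 1/γ²) = √0.9584.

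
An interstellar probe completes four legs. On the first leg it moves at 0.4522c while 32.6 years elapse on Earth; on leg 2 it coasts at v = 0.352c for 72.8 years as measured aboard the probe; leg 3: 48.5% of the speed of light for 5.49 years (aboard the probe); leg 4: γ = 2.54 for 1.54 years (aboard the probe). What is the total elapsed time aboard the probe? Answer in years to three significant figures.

τ = 109 years

Leg 1: γ = 1/√(1 − 0.4522²) = 1/√0.7955 = 1.121; τ_1 = 32.6/1.121 = 29.08 years.
Leg 2: 72.8 years is already measured aboard the probe.
Leg 3: 5.49 years is already measured aboard the probe.
Leg 4: 1.54 years is already measured aboard the probe.
Total: 29.08 + 72.80 + 5.490 + 1.540 years.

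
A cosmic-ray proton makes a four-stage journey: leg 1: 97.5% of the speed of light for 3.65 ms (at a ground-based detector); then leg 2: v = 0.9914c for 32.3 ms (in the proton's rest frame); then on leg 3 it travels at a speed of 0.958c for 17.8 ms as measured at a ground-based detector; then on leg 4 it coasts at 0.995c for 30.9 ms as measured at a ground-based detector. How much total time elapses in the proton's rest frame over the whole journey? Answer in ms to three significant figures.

τ = 41.3 ms

Leg 1: β = 0.975; γ = 1/√(1 − 0.975²) = 1/√0.04938 = 4.500; τ_1 = 3.65/4.500 = 0.8110 ms.
Leg 2: 32.3 ms is already measured in the proton's rest frame.
Leg 3: γ = 1/√(1 − 0.958²) = 1/√0.08224 = 3.487; τ_3 = 17.8/3.487 = 5.104 ms.
Leg 4: γ = 1/√(1 − 0.995²) = 1/√0.009975 = 10.01; τ_4 = 30.9/10.01 = 3.086 ms.
Total: 0.8110 + 32.30 + 5.104 + 3.086 ms.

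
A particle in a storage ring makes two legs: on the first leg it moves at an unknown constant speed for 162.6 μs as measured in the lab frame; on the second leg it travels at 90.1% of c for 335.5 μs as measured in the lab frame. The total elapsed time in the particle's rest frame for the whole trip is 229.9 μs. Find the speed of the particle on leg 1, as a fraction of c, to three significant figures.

Leg 1: speed unknown; τ_1 = 162.6/γ_1.
Leg 2: β = 0.901; γ = 1/√(1 − 0.901²) = 1/√0.1882 = 2.305; τ_2 = 335.5/2.305 = 145.5 μs.
Total proper time: τ_1 + 145.5 = 229.9, so τ_1 = 229.9 − 145.5 = 84.35 μs.
γ_1 = 162.6/84.35 = 1.928; β = √(1 − 1/γ²) = √0.7309.

β = 0.855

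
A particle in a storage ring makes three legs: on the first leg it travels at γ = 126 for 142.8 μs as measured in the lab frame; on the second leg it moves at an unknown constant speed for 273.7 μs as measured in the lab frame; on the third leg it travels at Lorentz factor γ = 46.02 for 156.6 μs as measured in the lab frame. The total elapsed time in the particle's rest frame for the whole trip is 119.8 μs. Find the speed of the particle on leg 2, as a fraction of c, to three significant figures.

β = 0.907

Leg 1: γ = 126; τ_1 = 142.8/126.0 = 1.133 μs.
Leg 2: speed unknown; τ_2 = 273.7/γ_2.
Leg 3: γ = 46.02; τ_3 = 156.6/46.02 = 3.403 μs.
Total proper time: 1.133 + τ_2 + 3.403 = 119.8, so τ_2 = 119.8 − 4.536 = 115.3 μs.
γ_2 = 273.7/115.3 = 2.375; β = √(1 − 1/γ²) = √0.8226.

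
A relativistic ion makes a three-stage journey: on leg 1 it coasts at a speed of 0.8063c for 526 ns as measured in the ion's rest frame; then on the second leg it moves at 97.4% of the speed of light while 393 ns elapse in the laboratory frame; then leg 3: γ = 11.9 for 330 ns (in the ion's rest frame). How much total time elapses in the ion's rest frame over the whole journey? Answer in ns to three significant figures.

τ = 945 ns

Leg 1: 526 ns is already measured in the ion's rest frame.
Leg 2: β = 0.974; γ = 1/√(1 − 0.974²) = 1/√0.05132 = 4.414; τ_2 = 393/4.414 = 89.03 ns.
Leg 3: 330 ns is already measured in the ion's rest frame.
Total: 526.0 + 89.03 + 330.0 ns.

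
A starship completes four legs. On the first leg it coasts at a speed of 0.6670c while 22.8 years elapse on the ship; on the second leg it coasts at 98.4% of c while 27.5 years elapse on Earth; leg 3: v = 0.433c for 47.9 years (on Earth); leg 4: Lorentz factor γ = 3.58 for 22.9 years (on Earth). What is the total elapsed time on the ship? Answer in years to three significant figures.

Leg 1: 22.8 years is already measured on the ship.
Leg 2: β = 0.984; γ = 1/√(1 − 0.984²) = 1/√0.03174 = 5.613; τ_2 = 27.5/5.613 = 4.900 years.
Leg 3: γ = 1/√(1 − 0.433²) = 1/√0.8125 = 1.109; τ_3 = 47.9/1.109 = 43.18 years.
Leg 4: γ = 3.58; τ_4 = 22.9/3.580 = 6.397 years.
Total: 22.80 + 4.900 + 43.18 + 6.397 years.

τ = 77.3 years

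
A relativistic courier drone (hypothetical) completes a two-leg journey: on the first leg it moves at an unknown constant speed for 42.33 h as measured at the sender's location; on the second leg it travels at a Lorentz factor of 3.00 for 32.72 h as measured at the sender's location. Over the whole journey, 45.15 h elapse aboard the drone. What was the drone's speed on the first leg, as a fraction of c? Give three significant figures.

Leg 1: speed unknown; τ_1 = 42.33/γ_1.
Leg 2: γ = 3.00; τ_2 = 32.72/3.000 = 10.91 h.
Total proper time: τ_1 + 10.91 = 45.15, so τ_1 = 45.15 − 10.91 = 34.24 h.
γ_1 = 42.33/34.24 = 1.236; β = √(1 − 1/γ²) = √0.3456.

β = 0.588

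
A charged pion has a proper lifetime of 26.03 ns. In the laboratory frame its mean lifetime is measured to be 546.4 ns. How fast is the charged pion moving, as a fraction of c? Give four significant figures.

β = 0.9989

γ = Δt/τ₀ = 546.4/26.03 = 20.99
β = √(1 − 1/γ²) = √(1 − 0.002269) = √0.9977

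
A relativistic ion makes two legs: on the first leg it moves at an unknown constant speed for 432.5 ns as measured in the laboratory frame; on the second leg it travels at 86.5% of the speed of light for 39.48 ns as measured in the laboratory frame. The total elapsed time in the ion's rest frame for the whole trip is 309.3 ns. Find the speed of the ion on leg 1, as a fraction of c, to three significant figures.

Leg 1: speed unknown; τ_1 = 432.5/γ_1.
Leg 2: β = 0.865; γ = 1/√(1 − 0.865²) = 1/√0.2518 = 1.993; τ_2 = 39.48/1.993 = 19.81 ns.
Total proper time: τ_1 + 19.81 = 309.3, so τ_1 = 309.3 − 19.81 = 289.5 ns.
γ_1 = 432.5/289.5 = 1.494; β = √(1 − 1/γ²) = √0.5520.

β = 0.743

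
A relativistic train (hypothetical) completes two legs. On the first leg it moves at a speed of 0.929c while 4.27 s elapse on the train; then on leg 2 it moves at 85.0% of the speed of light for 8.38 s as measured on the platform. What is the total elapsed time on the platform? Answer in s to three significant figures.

Leg 1: γ = 1/√(1 − 0.929²) = 1/√0.1370 = 2.702; Δt_1 = 2.702 × 4.27 = 11.54 s.
Leg 2: 8.38 s is already measured on the platform.
Total: 11.54 + 8.380 s.

Δt = 19.9 s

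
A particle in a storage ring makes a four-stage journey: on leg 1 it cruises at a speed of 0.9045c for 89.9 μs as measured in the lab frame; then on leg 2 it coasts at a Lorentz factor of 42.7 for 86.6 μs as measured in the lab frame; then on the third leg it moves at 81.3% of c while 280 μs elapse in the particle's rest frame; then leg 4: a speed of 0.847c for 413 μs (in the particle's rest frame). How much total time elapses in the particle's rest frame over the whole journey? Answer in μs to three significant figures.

τ = 733 μs

Leg 1: γ = 1/√(1 − 0.9045²) = 1/√0.1819 = 2.345; τ_1 = 89.9/2.345 = 38.34 μs.
Leg 2: γ = 42.7; τ_2 = 86.6/42.70 = 2.028 μs.
Leg 3: 280 μs is already measured in the particle's rest frame.
Leg 4: 413 μs is already measured in the particle's rest frame.
Total: 38.34 + 2.028 + 280.0 + 413.0 μs.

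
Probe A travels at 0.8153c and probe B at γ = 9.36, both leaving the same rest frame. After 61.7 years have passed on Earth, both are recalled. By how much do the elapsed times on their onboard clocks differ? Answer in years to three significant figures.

|τ_A − τ_B| = 29.1 years

A: γ = 1/√(1 − 0.8153²) = 1/√0.3353 = 1.727; τ_A = 61.7/1.727 = 35.73 years.
B: γ = 9.36; τ_B = 61.7/9.360 = 6.592 years.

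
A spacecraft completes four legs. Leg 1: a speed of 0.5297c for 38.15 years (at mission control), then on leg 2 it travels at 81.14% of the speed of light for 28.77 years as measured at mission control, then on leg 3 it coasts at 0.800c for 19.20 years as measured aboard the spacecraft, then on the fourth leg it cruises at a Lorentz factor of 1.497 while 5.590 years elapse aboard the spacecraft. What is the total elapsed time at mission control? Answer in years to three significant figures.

Δt = 107 years

Leg 1: 38.15 years is already measured at mission control.
Leg 2: 28.77 years is already measured at mission control.
Leg 3: γ = 1/√(1 − 0.800²) = 5/3 ≈ 1.667; Δt_3 = 1.667 × 19.20 = 32.00 years.
Leg 4: γ = 1.497; Δt_4 = 1.497 × 5.590 = 8.368 years.
Total: 38.15 + 28.77 + 32.00 + 8.368 years.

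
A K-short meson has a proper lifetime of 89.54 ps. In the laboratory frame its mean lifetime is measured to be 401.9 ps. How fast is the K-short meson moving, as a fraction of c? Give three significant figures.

γ = Δt/τ₀ = 401.9/89.54 = 4.488
β = √(1 − 1/γ²) = √(1 − 0.04964) = √0.9504

v = 0.975c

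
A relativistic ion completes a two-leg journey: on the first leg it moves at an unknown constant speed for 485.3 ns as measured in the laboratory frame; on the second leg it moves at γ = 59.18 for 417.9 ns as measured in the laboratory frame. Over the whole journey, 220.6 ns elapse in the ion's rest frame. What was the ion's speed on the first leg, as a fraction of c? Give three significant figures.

β = 0.898

Leg 1: speed unknown; τ_1 = 485.3/γ_1.
Leg 2: γ = 59.18; τ_2 = 417.9/59.18 = 7.062 ns.
Total proper time: τ_1 + 7.062 = 220.6, so τ_1 = 220.6 − 7.062 = 213.5 ns.
γ_1 = 485.3/213.5 = 2.273; β = √(1 − 1/γ²) = √0.8064.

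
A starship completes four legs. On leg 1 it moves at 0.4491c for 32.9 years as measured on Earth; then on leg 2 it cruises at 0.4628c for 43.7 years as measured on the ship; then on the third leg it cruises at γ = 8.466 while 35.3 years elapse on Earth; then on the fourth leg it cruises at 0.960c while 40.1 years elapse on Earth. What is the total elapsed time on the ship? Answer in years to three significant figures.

Leg 1: γ = 1/√(1 − 0.4491²) = 1/√0.7983 = 1.119; τ_1 = 32.9/1.119 = 29.40 years.
Leg 2: 43.7 years is already measured on the ship.
Leg 3: γ = 8.466; τ_3 = 35.3/8.466 = 4.170 years.
Leg 4: γ = 1/√(1 − 0.960²) = 25/7 ≈ 3.571; τ_4 = 40.1/3.571 = 11.23 years.
Total: 29.40 + 43.70 + 4.170 + 11.23 years.

τ = 88.5 years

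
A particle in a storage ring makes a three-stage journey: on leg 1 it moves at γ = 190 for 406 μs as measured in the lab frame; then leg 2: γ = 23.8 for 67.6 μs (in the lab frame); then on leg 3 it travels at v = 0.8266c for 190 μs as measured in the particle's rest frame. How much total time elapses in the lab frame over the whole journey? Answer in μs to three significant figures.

Δt = 811 μs

Leg 1: 406 μs is already measured in the lab frame.
Leg 2: 67.6 μs is already measured in the lab frame.
Leg 3: γ = 1/√(1 − 0.8266²) = 1/√0.3167 = 1.777; Δt_3 = 1.777 × 190 = 337.6 μs.
Total: 406.0 + 67.60 + 337.6 μs.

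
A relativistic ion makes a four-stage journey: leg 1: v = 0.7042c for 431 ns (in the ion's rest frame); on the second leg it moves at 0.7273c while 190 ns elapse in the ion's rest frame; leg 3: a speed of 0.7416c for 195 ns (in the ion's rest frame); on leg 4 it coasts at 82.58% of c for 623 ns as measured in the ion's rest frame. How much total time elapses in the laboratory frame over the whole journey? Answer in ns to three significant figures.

Δt = 2280 ns

Leg 1: γ = 1/√(1 − 0.7042²) = 1/√0.5041 = 1.408; Δt_1 = 1.408 × 431 = 607.0 ns.
Leg 2: γ = 1/√(1 − 0.7273²) = 1/√0.4710 = 1.457; Δt_2 = 1.457 × 190 = 276.8 ns.
Leg 3: γ = 1/√(1 − 0.7416²) = 1/√0.4500 = 1.491; Δt_3 = 1.491 × 195 = 290.7 ns.
Leg 4: β = 0.8258; γ = 1/√(1 − 0.8258²) = 1/√0.3181 = 1.773; Δt_4 = 1.773 × 623 = 1105 ns.
Total: 607.0 + 276.8 + 290.7 + 1105 ns.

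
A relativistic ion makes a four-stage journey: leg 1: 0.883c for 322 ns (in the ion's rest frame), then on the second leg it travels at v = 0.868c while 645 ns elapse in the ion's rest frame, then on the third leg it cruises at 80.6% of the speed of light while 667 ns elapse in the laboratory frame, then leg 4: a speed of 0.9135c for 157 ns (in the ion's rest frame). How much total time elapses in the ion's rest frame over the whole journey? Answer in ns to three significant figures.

Leg 1: 322 ns is already measured in the ion's rest frame.
Leg 2: 645 ns is already measured in the ion's rest frame.
Leg 3: β = 0.806; γ = 1/√(1 − 0.806²) = 1/√0.3504 = 1.689; τ_3 = 667/1.689 = 394.8 ns.
Leg 4: 157 ns is already measured in the ion's rest frame.
Total: 322.0 + 645.0 + 394.8 + 157.0 ns.

τ = 1520 ns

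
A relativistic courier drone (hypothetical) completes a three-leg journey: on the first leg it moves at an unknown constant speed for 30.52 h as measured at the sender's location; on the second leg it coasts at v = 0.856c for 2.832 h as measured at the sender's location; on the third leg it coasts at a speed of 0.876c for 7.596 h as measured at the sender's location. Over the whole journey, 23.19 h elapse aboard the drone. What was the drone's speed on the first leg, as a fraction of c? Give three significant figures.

Leg 1: speed unknown; τ_1 = 30.52/γ_1.
Leg 2: γ = 1/√(1 − 0.856²) = 1/√0.2673 = 1.934; τ_2 = 2.832/1.934 = 1.464 h.
Leg 3: γ = 1/√(1 − 0.876²) = 1/√0.2326 = 2.073; τ_3 = 7.596/2.073 = 3.664 h.
Total proper time: τ_1 + 1.464 + 3.664 = 23.19, so τ_1 = 23.19 − 5.128 = 18.06 h.
γ_1 = 30.52/18.06 = 1.690; β = √(1 − 1/γ²) = √0.6498.

β = 0.806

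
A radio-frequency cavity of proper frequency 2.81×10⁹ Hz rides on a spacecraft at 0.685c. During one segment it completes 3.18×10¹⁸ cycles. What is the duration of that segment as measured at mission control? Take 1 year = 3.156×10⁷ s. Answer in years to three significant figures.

Δt = 49.2 years

γ = 1/√(1 − 0.685²) = 1/√0.5308 = 1.373
Proper time for N cycles: τ = N/f = 3.18×10¹⁸/(2.81×10⁹) = 1.132×10⁹ s = 35.86 years.
Lab-frame duration Δt = γτ = 1.373 × 35.86 = 49.22 years.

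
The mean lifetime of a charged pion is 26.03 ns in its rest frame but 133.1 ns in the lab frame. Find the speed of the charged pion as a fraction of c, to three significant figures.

γ = Δt/τ₀ = 133.1/26.03 = 5.113
β = √(1 − 1/γ²) = √(1 − 0.03825) = √0.9618

β = 0.981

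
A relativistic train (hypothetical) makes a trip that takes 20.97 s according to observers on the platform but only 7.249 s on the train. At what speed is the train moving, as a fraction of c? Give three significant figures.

β = 0.938

The proper time is measured on the train (both events occur at the train's location); Δt is measured on the platform. γ = Δt/τ = 20.97/7.249 = 2.893.
β = √(1 − 1/γ²) = √(1 − 0.1195) = √0.8805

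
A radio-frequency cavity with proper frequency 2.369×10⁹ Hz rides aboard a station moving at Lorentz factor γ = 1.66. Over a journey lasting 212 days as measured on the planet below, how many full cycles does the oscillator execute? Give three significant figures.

N = 2.61×10¹⁶

γ = 1.66
The oscillator's own cycle count is N = f × τ where τ is the proper time aboard the station. τ = Δt/γ = 212/1.660 = 127.7 days = 1.103×10⁷ s.
N = 2.369×10⁹ × 1.103×10⁷ = 2.614×10¹⁶.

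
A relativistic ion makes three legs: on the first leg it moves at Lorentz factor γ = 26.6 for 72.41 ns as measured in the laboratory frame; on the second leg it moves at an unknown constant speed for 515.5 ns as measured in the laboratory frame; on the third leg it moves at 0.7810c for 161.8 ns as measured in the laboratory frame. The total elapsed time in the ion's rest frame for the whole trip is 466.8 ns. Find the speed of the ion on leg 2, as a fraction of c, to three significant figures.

β = 0.710

Leg 1: γ = 26.6; τ_1 = 72.41/26.60 = 2.722 ns.
Leg 2: speed unknown; τ_2 = 515.5/γ_2.
Leg 3: γ = 1/√(1 − 0.7810²) = 1/√0.3900 = 1.601; τ_3 = 161.8/1.601 = 101.0 ns.
Total proper time: 2.722 + τ_2 + 101.0 = 466.8, so τ_2 = 466.8 − 103.8 = 363.0 ns.
γ_2 = 515.5/363.0 = 1.420; β = √(1 − 1/γ²) = √0.5041.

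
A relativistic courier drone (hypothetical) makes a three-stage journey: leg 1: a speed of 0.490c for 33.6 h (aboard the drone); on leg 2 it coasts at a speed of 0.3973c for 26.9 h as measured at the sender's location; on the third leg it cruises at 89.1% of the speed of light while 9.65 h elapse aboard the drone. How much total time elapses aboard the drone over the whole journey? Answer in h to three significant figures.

τ = 67.9 h

Leg 1: 33.6 h is already measured aboard the drone.
Leg 2: γ = 1/√(1 − 0.3973²) = 1/√0.8422 = 1.090; τ_2 = 26.9/1.090 = 24.69 h.
Leg 3: 9.65 h is already measured aboard the drone.
Total: 33.60 + 24.69 + 9.650 h.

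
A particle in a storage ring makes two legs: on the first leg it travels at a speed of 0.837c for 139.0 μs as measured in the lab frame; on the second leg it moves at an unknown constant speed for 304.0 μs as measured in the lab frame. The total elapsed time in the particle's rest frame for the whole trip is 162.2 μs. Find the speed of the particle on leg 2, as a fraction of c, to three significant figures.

β = 0.959

Leg 1: γ = 1/√(1 − 0.837²) = 1/√0.2994 = 1.827; τ_1 = 139.0/1.827 = 76.06 μs.
Leg 2: speed unknown; τ_2 = 304.0/γ_2.
Total proper time: 76.06 + τ_2 = 162.2, so τ_2 = 162.2 − 76.06 = 86.14 μs.
γ_2 = 304.0/86.14 = 3.529; β = √(1 − 1/γ²) = √0.9197.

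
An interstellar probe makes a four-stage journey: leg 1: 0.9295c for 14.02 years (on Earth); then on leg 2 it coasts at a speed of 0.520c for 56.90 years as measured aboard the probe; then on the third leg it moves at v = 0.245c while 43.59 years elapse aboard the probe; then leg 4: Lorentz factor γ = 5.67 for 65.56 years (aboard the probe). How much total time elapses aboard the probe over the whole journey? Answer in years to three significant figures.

τ = 171 years

Leg 1: γ = 1/√(1 − 0.9295²) = 1/√0.1360 = 2.711; τ_1 = 14.02/2.711 = 5.171 years.
Leg 2: 56.90 years is already measured aboard the probe.
Leg 3: 43.59 years is already measured aboard the probe.
Leg 4: 65.56 years is already measured aboard the probe.
Total: 5.171 + 56.90 + 43.59 + 65.56 years.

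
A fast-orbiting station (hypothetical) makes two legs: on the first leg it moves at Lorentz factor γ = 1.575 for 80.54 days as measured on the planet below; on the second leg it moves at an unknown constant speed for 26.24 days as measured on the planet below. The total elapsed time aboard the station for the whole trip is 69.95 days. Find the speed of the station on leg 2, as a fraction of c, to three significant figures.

Leg 1: γ = 1.575; τ_1 = 80.54/1.575 = 51.14 days.
Leg 2: speed unknown; τ_2 = 26.24/γ_2.
Total proper time: 51.14 + τ_2 = 69.95, so τ_2 = 69.95 − 51.14 = 18.81 days.
γ_2 = 26.24/18.81 = 1.395; β = √(1 − 1/γ²) = √0.4859.

β = 0.697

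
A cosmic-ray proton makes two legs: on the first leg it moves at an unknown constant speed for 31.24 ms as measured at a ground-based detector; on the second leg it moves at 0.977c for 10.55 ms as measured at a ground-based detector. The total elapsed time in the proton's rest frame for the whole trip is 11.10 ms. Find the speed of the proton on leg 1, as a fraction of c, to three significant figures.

Leg 1: speed unknown; τ_1 = 31.24/γ_1.
Leg 2: γ = 1/√(1 − 0.977²) = 1/√0.04547 = 4.690; τ_2 = 10.55/4.690 = 2.250 ms.
Total proper time: τ_1 + 2.250 = 11.10, so τ_1 = 11.10 − 2.250 = 8.850 ms.
γ_1 = 31.24/8.850 = 3.530; β = √(1 − 1/γ²) = √0.9197.

β = 0.959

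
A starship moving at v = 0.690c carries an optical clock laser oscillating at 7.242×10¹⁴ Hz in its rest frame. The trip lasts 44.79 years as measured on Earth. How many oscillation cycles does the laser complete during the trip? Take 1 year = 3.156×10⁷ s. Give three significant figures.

γ = 1/√(1 − 0.690²) = 1/√0.5239 = 1.382
The oscillator's own cycle count is N = f × τ where τ is the proper time on the ship. τ = Δt/γ = 44.79/1.382 = 32.42 years = 1.023×10⁹ s.
N = 7.242×10¹⁴ × 1.023×10⁹ = 7.410×10²³.

N = 7.41×10²³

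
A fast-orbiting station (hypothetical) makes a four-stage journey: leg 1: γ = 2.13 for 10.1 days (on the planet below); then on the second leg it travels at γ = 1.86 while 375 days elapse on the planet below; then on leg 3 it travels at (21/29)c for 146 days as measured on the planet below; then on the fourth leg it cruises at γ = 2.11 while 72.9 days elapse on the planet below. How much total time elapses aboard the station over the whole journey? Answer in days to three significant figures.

τ = 342 days

Leg 1: γ = 2.13; τ_1 = 10.1/2.130 = 4.742 days.
Leg 2: γ = 1.86; τ_2 = 375/1.860 = 201.6 days.
Leg 3: γ = 1/√(1 − (21/29)²) = 29/20 = 1.450; τ_3 = 146/1.450 = 100.7 days.
Leg 4: γ = 2.11; τ_4 = 72.9/2.110 = 34.55 days.
Total: 4.742 + 201.6 + 100.7 + 34.55 days.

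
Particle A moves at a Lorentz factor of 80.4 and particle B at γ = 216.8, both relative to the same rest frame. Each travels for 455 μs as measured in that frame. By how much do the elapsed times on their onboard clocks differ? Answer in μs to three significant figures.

A: γ = 80.4; τ_A = 455/80.40 = 5.659 μs.
B: γ = 216.8; τ_B = 455/216.8 = 2.099 μs.

|τ_A − τ_B| = 3.56 μs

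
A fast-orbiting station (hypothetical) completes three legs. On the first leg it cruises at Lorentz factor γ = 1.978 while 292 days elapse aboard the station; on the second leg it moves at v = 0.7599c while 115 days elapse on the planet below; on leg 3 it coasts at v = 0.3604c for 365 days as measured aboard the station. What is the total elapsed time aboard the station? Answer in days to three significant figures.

Leg 1: 292 days is already measured aboard the station.
Leg 2: γ = 1/√(1 − 0.7599²) = 1/√0.4226 = 1.538; τ_2 = 115/1.538 = 74.75 days.
Leg 3: 365 days is already measured aboard the station.
Total: 292.0 + 74.75 + 365.0 days.

τ = 732 days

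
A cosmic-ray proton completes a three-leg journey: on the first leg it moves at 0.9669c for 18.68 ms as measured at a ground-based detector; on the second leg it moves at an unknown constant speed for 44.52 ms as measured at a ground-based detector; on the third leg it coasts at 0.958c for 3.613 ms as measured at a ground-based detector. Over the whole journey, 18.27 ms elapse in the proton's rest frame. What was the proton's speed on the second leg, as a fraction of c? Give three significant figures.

β = 0.960

Leg 1: γ = 1/√(1 − 0.9669²) = 1/√0.06510 = 3.919; τ_1 = 18.68/3.919 = 4.766 ms.
Leg 2: speed unknown; τ_2 = 44.52/γ_2.
Leg 3: γ = 1/√(1 − 0.958²) = 1/√0.08224 = 3.487; τ_3 = 3.613/3.487 = 1.036 ms.
Total proper time: 4.766 + τ_2 + 1.036 = 18.27, so τ_2 = 18.27 − 5.802 = 12.47 ms.
γ_2 = 44.52/12.47 = 3.571; β = √(1 − 1/γ²) = √0.9216.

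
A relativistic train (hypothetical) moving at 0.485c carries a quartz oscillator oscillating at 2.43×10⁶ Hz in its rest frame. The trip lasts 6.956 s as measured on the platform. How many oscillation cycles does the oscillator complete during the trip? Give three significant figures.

γ = 1/√(1 − 0.485²) = 1/√0.7648 = 1.143
The oscillator's own cycle count is N = f × τ where τ is the proper time on the train. τ = Δt/γ = 6.956/1.143 = 6.083 s = 6.083×10⁰ s.
N = 2.43×10⁶ × 6.083×10⁰ = 1.478×10⁷.

N = 1.48×10⁷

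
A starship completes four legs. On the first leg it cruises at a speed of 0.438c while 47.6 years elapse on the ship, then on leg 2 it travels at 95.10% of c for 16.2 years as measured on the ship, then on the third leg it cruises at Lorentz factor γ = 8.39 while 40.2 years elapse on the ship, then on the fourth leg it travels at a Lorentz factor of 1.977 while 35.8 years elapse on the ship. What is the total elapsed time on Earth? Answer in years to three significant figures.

Leg 1: γ = 1/√(1 − 0.438²) = 1/√0.8082 = 1.112; Δt_1 = 1.112 × 47.6 = 52.95 years.
Leg 2: β = 0.9510; γ = 1/√(1 − 0.9510²) = 1/√0.09560 = 3.234; Δt_2 = 3.234 × 16.2 = 52.39 years.
Leg 3: γ = 8.39; Δt_3 = 8.390 × 40.2 = 337.3 years.
Leg 4: γ = 1.977; Δt_4 = 1.977 × 35.8 = 70.78 years.
Total: 52.95 + 52.39 + 337.3 + 70.78 years.

Δt = 513 years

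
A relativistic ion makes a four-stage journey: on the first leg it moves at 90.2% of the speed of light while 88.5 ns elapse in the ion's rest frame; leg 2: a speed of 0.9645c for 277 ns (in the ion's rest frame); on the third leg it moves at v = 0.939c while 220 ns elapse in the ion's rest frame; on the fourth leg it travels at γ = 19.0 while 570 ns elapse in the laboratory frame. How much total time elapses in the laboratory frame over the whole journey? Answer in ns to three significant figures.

Leg 1: β = 0.902; γ = 1/√(1 − 0.902²) = 1/√0.1864 = 2.316; Δt_1 = 2.316 × 88.5 = 205.0 ns.
Leg 2: γ = 1/√(1 − 0.9645²) = 1/√0.06974 = 3.787; Δt_2 = 3.787 × 277 = 1049 ns.
Leg 3: γ = 1/√(1 − 0.939²) = 1/√0.1183 = 2.908; Δt_3 = 2.908 × 220 = 639.7 ns.
Leg 4: 570 ns is already measured in the laboratory frame.
Total: 205.0 + 1049 + 639.7 + 570.0 ns.

Δt = 2460 ns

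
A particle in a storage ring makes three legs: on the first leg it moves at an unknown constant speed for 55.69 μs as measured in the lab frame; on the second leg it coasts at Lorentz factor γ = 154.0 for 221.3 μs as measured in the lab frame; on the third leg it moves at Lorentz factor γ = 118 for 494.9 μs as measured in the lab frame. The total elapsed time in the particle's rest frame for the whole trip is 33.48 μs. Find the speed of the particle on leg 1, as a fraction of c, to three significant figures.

β = 0.866

Leg 1: speed unknown; τ_1 = 55.69/γ_1.
Leg 2: γ = 154.0; τ_2 = 221.3/154.0 = 1.437 μs.
Leg 3: γ = 118; τ_3 = 494.9/118.0 = 4.194 μs.
Total proper time: τ_1 + 1.437 + 4.194 = 33.48, so τ_1 = 33.48 − 5.631 = 27.85 μs.
γ_1 = 55.69/27.85 = 2.000; β = √(1 − 1/γ²) = √0.7499.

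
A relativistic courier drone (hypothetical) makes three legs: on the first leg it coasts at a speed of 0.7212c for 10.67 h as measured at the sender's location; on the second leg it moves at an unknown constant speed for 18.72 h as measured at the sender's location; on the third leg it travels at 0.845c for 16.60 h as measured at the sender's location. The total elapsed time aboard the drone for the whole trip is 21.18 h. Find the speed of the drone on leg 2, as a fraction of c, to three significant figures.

Leg 1: γ = 1/√(1 − 0.7212²) = 1/√0.4799 = 1.444; τ_1 = 10.67/1.444 = 7.391 h.
Leg 2: speed unknown; τ_2 = 18.72/γ_2.
Leg 3: γ = 1/√(1 − 0.845²) = 1/√0.2860 = 1.870; τ_3 = 16.60/1.870 = 8.877 h.
Total proper time: 7.391 + τ_2 + 8.877 = 21.18, so τ_2 = 21.18 − 16.27 = 4.911 h.
γ_2 = 18.72/4.911 = 3.811; β = √(1 − 1/γ²) = √0.9312.

β = 0.965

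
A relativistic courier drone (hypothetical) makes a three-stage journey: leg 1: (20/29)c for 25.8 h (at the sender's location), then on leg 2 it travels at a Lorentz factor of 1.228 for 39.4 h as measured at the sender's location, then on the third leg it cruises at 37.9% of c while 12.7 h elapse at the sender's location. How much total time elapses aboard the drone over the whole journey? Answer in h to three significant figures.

Leg 1: γ = 1/√(1 − (20/29)²) = 29/21 ≈ 1.381; τ_1 = 25.8/1.381 = 18.68 h.
Leg 2: γ = 1.228; τ_2 = 39.4/1.228 = 32.08 h.
Leg 3: β = 0.379; γ = 1/√(1 − 0.379²) = 1/√0.8564 = 1.081; τ_3 = 12.7/1.081 = 11.75 h.
Total: 18.68 + 32.08 + 11.75 h.

τ = 62.5 h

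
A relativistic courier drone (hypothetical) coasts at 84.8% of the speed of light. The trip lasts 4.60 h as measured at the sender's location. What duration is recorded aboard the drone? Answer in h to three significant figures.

β = 0.848; γ = 1/√(1 − 0.848²) = 1/√0.2809 = 1.887
The interval measured at the sender's location is the dilated one; the clock aboard the drone measures the proper time τ = Δt/γ = 4.60/1.887 h.

τ = 2.44 h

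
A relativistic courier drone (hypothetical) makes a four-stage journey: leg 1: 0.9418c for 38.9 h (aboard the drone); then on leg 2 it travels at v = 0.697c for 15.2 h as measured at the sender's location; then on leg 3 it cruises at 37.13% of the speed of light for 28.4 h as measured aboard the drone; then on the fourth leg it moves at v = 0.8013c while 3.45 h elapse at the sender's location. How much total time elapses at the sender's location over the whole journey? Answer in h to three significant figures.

Δt = 165 h

Leg 1: γ = 1/√(1 − 0.9418²) = 1/√0.1130 = 2.975; Δt_1 = 2.975 × 38.9 = 115.7 h.
Leg 2: 15.2 h is already measured at the sender's location.
Leg 3: β = 0.3713; γ = 1/√(1 − 0.3713²) = 1/√0.8621 = 1.077; Δt_3 = 1.077 × 28.4 = 30.59 h.
Leg 4: 3.45 h is already measured at the sender's location.
Total: 115.7 + 15.20 + 30.59 + 3.450 h.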